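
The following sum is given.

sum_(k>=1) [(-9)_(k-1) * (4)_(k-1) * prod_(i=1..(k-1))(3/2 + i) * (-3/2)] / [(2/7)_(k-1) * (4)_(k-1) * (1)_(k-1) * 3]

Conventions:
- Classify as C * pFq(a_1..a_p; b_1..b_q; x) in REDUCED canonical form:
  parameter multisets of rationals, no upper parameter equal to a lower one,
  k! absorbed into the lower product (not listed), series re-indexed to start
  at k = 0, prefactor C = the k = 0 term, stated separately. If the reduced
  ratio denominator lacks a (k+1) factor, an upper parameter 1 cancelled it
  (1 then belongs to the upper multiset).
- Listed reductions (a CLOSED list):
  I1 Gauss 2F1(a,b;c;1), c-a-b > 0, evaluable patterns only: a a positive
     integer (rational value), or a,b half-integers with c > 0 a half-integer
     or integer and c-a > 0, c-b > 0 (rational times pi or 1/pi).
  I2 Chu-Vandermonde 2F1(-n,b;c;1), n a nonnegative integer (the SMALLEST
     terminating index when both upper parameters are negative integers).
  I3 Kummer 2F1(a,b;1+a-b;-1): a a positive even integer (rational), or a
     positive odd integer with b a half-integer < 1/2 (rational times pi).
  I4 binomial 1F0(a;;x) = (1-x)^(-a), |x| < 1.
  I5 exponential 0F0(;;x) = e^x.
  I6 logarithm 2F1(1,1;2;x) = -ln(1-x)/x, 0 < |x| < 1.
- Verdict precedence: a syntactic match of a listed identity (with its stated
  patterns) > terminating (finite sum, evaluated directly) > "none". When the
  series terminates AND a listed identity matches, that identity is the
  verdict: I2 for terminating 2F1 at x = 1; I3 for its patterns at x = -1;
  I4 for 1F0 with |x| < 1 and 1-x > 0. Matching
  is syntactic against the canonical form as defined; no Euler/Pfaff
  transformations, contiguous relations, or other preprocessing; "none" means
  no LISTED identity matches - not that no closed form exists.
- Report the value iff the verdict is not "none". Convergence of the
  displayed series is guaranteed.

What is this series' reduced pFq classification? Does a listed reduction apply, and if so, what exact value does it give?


With C = -1/2: the canonical form is 2F1(-9, 5/2; 2/7; 1). Verdict: the Chu-Vandermonde identity I2 fires (terminating 2F1 at x = 1 with n = 9, b = 5/2, c = 2/7). Its exact value is 64397385/12938903552.

Structural cue: t_0 = -1/2 here, and the running product (prefactor -1/2) telescopes to a rising factorial.
Consecutive-term ratio: r(k) = 1 * (k-9) (k+5/2) / [(k+2/7) (k+1)] - rational in k. x = 1; t_0 = -1/2; negate the roots.


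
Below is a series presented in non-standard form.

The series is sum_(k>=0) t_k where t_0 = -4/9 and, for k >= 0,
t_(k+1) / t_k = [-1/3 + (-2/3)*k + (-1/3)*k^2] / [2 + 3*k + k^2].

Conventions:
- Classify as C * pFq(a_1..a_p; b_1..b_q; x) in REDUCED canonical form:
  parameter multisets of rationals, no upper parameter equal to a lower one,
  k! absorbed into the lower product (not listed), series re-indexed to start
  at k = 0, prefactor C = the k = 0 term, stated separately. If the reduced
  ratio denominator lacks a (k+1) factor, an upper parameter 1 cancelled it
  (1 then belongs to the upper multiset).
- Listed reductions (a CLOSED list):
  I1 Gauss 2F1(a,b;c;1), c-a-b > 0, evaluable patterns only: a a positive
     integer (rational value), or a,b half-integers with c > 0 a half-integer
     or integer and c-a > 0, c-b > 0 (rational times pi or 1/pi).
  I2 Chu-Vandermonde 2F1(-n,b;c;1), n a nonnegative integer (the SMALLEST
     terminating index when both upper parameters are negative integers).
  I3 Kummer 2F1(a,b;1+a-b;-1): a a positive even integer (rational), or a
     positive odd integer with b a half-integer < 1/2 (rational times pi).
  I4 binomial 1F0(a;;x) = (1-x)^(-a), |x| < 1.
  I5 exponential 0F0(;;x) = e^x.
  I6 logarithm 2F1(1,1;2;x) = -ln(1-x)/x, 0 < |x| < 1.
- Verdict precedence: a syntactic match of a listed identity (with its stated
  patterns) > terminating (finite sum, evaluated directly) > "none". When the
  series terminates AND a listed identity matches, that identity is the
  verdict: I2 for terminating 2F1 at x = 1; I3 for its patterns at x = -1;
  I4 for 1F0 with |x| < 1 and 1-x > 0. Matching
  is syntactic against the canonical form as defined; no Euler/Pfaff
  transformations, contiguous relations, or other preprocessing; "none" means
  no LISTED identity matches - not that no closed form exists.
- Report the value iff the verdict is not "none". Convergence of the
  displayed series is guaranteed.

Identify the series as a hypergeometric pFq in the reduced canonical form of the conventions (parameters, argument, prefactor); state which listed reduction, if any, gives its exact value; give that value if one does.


Key observation: with t_0 = -4/9, roots of the ratio polynomials (C = -4/9) are the negated parameters.
Term ratio: r(k) = (-1/3) * (k+1) (k+1) / [(k+2) (k+1)] ; factor over Q: parameters, x = (-1/3), and C = -4/9.

At argument -1/3: a 2F1 with upper {1, 1}, lower {2}, scaled by C = -4/9. Verdict: the I6 logarithm reduction fires (the logarithm: parameters (1,1;2), x = -1/3). Its exact value is (-4/3) * ln(4/3).


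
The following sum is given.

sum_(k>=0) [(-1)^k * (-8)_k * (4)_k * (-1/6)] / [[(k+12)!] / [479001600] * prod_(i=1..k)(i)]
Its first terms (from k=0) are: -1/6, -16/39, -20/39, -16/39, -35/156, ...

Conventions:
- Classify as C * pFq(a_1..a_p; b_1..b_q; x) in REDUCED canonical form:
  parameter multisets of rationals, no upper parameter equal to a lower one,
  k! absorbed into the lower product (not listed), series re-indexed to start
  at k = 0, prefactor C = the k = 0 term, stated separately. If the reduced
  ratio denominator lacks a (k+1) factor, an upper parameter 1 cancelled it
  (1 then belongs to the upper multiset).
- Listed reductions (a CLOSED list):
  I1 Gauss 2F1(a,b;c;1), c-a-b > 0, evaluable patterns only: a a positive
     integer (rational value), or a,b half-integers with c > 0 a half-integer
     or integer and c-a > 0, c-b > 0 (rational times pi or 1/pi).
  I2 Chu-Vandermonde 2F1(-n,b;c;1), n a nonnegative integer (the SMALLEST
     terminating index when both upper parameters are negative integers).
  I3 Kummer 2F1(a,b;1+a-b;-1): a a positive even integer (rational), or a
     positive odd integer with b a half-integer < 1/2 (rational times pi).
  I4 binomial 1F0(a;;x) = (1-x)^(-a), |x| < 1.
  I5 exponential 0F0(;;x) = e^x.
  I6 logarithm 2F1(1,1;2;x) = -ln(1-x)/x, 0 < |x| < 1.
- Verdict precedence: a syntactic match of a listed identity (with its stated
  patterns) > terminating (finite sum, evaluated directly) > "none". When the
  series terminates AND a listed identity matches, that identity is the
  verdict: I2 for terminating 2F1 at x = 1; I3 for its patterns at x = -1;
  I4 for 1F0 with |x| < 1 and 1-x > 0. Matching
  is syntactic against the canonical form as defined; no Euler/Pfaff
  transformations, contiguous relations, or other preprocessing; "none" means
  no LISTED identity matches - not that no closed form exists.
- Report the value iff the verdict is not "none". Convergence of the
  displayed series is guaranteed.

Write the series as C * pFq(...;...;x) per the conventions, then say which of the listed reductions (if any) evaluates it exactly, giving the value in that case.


Canonical form: C = -1/6 times 2F1 with upper {-8, 4}, lower {13}, x = -1. Verdict: Kummer's theorem (I3) matches (x = -1; c = 13 equals 1+a-b for upper {-8, 4}: listed pattern). Its exact value is -11/6.

The tell: with t_0 = -1/6, the denominator's factorial ratio (C = -1/6, x = -1) is a lower Pochhammer.
Step ratio: r(k) = (-1) * (k-8) (k+4) / [(k+13) (k+1)] - rational; roots negated = parameters, x = (-1), C = -1/6.


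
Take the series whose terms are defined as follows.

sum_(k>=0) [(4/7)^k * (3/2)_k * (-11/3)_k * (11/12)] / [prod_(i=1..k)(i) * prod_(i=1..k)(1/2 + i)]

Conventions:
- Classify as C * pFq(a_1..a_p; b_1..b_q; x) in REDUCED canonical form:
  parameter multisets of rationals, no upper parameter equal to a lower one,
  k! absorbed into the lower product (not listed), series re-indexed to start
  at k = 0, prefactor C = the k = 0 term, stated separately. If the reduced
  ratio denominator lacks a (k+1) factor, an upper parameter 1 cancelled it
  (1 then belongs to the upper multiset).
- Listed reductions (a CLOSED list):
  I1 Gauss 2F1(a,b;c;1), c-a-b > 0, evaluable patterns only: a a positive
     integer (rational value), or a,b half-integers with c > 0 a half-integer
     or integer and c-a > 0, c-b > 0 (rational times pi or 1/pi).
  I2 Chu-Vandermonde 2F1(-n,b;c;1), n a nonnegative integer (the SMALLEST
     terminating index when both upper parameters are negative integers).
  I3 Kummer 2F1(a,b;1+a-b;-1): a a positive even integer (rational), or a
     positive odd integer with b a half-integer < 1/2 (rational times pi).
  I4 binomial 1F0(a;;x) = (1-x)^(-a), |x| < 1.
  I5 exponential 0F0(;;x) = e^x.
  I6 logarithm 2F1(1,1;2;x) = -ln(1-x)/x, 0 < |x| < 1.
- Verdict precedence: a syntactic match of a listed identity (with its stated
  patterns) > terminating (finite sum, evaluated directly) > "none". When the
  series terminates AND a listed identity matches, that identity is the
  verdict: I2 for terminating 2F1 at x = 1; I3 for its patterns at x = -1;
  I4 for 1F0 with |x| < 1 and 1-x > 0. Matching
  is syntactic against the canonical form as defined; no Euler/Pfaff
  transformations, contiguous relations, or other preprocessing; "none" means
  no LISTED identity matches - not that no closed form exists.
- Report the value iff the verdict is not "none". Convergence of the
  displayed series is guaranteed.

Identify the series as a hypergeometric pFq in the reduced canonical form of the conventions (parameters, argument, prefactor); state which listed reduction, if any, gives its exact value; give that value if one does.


Structural cue: x = (4/7) and the product of the first k integers (prefactor 11/12) is k!.
Consecutive-term ratio: r(k) = (4/7) * (k-11/3) / [(k+1)] - rational in k. x = (4/7); t_0 = 11/12; negate the roots.

At argument 4/7: a 1F0 with upper {-11/3}, lower {-}, scaled by C = 11/12. Verdict at x = 4/7: the binomial series (I4) matches (the 1F0 binomial series: exponent 11/3, x = 4/7). Sum: (11/12) * (3/7)^(11/3).


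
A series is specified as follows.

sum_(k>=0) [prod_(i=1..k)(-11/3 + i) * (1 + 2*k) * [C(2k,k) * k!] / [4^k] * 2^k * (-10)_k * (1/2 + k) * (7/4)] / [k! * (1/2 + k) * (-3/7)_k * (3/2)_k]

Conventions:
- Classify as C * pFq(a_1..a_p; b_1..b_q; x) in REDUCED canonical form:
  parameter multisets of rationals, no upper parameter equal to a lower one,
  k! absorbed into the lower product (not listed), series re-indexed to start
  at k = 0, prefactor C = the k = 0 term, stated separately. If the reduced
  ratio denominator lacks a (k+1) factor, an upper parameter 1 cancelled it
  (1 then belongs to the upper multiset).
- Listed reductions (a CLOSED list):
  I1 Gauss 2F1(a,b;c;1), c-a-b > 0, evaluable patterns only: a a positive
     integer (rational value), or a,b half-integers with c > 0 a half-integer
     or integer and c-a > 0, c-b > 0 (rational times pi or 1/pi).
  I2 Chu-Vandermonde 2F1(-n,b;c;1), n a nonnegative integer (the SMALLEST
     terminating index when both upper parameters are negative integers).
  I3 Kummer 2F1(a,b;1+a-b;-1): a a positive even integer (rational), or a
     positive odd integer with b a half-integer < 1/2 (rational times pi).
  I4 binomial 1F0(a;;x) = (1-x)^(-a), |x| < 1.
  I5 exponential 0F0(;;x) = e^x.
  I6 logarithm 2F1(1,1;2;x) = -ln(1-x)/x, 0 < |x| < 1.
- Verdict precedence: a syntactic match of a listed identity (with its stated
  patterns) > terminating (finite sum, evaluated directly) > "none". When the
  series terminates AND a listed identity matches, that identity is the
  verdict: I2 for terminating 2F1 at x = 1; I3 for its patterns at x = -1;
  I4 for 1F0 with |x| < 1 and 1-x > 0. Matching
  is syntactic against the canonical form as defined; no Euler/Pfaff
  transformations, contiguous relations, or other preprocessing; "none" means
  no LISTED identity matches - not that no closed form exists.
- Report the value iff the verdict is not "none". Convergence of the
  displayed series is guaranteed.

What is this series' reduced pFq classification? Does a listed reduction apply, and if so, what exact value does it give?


Classification (C = 7/4): 2F1 with upper {-10, -8/3}, lower {-3/7}, argument x = 2. Verdict: terminating at k = 10: the factor (-10)_k kills every later term; summing the 11 survivors is exact. Sum: -787066427411727659/50025168430380.

Key step: with t_0 = 7/4, k + 1/2 divides numerator and denominator alike; C = 7/4 after cancelling.
Step ratio: r(k) = 2 * (k-10) (k-8/3) / [(k-3/7) (k+1)] - rational; roots negated = parameters, x = 2, C = 7/4.


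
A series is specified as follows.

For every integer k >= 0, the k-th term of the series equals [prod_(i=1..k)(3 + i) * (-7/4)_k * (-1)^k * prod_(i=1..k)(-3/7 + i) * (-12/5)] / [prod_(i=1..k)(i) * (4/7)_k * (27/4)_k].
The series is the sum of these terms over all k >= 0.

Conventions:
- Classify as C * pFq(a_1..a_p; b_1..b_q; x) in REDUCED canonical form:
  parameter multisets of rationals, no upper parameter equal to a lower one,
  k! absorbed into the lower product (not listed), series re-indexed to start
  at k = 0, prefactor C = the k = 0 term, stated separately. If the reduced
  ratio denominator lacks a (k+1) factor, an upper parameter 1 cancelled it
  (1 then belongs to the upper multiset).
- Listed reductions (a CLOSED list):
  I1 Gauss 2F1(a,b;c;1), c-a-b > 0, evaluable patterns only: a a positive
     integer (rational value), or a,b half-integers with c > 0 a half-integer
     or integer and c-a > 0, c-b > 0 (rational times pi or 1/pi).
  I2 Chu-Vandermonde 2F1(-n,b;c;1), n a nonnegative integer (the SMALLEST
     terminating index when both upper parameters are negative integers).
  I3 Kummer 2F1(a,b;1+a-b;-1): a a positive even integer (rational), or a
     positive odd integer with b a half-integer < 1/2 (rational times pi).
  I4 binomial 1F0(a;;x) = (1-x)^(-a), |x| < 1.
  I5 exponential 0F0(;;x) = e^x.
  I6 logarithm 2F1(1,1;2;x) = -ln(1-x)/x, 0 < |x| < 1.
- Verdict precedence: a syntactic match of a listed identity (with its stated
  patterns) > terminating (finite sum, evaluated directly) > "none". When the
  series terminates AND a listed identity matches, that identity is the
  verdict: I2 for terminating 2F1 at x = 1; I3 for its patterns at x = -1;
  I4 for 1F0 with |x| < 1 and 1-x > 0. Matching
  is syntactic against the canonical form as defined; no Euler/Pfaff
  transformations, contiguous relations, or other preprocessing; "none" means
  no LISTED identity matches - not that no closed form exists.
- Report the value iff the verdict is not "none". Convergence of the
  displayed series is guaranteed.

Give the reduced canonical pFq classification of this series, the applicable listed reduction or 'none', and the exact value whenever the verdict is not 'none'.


Key step: x = (-1) and the parameter 4/7 appears in both the upper and lower lists and cancels.
Step ratio: r(k) = (-1) * (k-7/4) (k+4) / [(k+27/4) (k+1)] - rational; roots negated = parameters, x = (-1), C = -12/5.

With C = -12/5: the canonical form is 2F1(-7/4, 4; 27/4; -1). Verdict: this is the Kummer evaluation I3 (x = -1; c = 27/4 equals 1+a-b for upper {-7/4, 4}: listed pattern). Its exact value is -437/80.


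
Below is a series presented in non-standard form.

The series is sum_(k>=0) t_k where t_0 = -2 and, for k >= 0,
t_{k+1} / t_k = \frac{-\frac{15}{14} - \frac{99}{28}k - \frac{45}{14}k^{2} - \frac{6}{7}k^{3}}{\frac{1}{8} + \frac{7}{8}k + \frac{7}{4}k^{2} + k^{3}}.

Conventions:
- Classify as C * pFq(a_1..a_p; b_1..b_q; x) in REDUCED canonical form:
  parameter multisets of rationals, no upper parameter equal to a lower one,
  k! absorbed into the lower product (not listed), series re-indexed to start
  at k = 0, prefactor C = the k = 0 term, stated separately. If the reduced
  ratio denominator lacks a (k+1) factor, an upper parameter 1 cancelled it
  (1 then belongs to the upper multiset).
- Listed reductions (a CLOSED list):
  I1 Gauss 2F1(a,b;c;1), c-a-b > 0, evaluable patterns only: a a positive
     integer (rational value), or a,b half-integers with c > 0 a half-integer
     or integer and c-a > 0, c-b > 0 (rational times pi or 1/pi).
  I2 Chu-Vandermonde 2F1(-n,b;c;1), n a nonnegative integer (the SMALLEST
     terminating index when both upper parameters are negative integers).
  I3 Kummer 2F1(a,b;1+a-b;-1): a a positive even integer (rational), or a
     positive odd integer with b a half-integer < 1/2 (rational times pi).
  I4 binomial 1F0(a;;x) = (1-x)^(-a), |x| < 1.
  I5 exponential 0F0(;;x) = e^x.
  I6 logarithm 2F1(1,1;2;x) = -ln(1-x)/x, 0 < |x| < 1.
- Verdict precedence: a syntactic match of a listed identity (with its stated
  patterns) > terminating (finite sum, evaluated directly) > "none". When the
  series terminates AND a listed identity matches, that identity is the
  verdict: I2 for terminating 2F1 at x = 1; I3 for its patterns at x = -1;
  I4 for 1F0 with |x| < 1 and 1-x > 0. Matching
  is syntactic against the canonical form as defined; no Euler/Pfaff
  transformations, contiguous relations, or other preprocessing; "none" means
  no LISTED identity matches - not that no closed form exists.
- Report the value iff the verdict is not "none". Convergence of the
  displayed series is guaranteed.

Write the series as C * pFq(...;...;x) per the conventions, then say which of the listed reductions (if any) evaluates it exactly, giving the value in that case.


Key observation: from the first term -2: roots of the ratio polynomials (C = -2) are the negated parameters.
Ratio: r(k) = -\frac{6}{7} * (k+\frac{5}{4}) (k+2) / [(k+\frac{1}{4}) (k+1)] ; factor over Q: parameters, x = -\frac{6}{7}, and C = -2.

Prefactor -2, argument -\frac{6}{7}: 2F1 with upper {\frac{5}{4}, 2} over lower {\frac{1}{4}}. Verdict: no listed reduction: x = -\frac{6}{7} and upper {\frac{5}{4}, 2} fail every I1-I6 pattern.


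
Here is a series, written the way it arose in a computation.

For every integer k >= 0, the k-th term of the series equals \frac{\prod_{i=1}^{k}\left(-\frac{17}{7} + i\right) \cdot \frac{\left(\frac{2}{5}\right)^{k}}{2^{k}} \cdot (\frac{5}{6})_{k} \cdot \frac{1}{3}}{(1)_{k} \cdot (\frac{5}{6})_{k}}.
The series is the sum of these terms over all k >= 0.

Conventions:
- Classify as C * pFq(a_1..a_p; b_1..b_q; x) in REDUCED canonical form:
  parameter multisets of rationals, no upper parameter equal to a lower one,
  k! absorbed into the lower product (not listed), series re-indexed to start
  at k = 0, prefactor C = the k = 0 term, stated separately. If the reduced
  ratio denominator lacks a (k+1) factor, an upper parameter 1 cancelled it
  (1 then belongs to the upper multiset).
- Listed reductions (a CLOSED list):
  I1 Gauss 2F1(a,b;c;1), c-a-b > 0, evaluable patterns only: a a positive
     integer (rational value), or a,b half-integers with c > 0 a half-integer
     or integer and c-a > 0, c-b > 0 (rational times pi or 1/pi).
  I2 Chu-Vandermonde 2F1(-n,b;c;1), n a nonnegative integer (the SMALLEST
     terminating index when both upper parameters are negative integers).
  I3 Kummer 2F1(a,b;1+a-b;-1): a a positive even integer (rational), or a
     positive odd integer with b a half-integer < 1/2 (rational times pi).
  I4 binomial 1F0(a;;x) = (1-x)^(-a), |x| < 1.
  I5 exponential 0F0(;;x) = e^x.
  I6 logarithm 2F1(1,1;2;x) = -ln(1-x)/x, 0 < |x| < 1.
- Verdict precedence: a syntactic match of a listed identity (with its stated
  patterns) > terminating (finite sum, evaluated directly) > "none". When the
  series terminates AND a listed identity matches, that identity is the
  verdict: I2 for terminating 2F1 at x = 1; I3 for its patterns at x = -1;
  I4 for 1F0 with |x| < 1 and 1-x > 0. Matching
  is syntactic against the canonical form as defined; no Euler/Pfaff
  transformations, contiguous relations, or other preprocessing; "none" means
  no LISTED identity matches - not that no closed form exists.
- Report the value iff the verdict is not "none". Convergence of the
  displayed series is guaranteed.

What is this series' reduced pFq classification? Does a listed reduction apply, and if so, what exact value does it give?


Key step: t_0 being \frac{1}{3}, (1)_k (C = 1/3, x = 1/5) is k! itself.
Consecutive-term ratio: r(k) = \frac{1}{5} * (k-\frac{10}{7}) / [(k+1)] - rational in k. x = \frac{1}{5}; t_0 = \frac{1}{3}; negate the roots.

This is \frac{1}{3} * 1F0(-\frac{10}{7}; -; \frac{1}{5}) in reduced canonical form. Verdict: the I4 binomial reduction matches (the 1F0 binomial series: exponent 10/7, x = \frac{1}{5}). Exact value: \frac{1}{3} \cdot \left(\frac{4}{5}\right)^{\frac{10}{7}}.


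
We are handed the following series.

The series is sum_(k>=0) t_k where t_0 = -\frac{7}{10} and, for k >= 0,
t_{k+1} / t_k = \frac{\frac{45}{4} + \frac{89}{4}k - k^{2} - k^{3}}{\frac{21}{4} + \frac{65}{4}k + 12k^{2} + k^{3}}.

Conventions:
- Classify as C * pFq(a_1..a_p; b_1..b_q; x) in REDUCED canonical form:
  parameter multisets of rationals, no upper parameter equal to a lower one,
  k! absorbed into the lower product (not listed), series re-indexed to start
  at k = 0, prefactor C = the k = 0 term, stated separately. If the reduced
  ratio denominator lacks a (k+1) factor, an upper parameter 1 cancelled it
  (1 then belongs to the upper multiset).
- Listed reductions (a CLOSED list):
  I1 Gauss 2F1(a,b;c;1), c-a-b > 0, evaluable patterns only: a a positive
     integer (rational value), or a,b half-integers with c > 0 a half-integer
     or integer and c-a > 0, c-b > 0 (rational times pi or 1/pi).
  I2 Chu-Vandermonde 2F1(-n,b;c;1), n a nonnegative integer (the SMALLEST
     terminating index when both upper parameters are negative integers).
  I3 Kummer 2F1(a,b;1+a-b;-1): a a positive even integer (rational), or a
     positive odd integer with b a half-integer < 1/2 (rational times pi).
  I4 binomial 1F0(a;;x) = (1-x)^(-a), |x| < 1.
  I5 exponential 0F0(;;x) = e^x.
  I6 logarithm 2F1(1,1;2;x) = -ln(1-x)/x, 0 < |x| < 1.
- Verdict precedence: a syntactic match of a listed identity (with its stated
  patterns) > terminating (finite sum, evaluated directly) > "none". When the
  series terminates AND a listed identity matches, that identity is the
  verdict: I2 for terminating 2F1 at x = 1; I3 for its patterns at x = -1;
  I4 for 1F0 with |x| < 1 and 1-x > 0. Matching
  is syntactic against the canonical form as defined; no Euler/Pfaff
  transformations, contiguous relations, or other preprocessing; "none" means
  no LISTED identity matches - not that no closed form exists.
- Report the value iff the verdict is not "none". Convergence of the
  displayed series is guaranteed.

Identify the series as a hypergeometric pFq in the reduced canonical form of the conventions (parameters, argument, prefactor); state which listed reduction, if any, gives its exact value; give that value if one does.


Classification (C = -\frac{7}{10}): 2F1 with upper {-\frac{9}{2}, 5}, lower {\frac{21}{2}}, argument x = -1. Verdict: Kummer (I3) matches (x = -1; c = \frac{21}{2} equals 1+a-b for upper {-\frac{9}{2}, 5}: listed pattern). Sum: \left(-\frac{2909907}{2097152}\right) \cdot \pi.

First insight: t_0 = -\frac{7}{10} here, and roots of the ratio polynomials (prefactor -7/10) are the negated parameters.
Step ratio: r(k) = -1 * (k-\frac{9}{2}) (k+5) / [(k+\frac{21}{2}) (k+1)] - poly over poly, x = -1 from leading terms; C = -\frac{7}{10} at k = 0.


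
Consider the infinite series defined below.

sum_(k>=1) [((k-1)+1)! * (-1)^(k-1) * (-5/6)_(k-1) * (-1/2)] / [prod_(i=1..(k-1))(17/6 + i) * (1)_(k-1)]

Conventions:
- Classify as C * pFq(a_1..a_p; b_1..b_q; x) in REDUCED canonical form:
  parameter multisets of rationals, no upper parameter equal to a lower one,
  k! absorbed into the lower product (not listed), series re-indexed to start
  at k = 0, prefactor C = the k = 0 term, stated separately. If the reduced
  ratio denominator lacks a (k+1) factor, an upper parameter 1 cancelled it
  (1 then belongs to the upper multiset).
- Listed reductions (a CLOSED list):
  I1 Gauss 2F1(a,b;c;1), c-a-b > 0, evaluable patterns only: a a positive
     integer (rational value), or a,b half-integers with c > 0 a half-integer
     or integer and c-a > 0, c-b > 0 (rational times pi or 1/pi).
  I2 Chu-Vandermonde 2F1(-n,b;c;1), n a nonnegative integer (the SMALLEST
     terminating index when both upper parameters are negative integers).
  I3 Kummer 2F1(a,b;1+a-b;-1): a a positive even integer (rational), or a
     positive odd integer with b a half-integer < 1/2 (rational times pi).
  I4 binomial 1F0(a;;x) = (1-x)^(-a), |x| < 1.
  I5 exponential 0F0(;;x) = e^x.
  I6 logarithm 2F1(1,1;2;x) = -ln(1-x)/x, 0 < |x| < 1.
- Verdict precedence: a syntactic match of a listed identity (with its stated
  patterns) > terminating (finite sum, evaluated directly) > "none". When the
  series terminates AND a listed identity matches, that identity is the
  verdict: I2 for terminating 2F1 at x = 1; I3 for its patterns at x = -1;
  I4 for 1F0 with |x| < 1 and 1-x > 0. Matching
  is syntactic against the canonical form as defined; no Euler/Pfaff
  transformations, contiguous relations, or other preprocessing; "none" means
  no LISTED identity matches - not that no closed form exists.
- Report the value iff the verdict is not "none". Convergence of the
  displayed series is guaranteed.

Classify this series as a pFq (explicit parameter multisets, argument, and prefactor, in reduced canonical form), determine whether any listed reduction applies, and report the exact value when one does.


At argument -1: a 2F1 with upper {-5/6, 2}, lower {23/6}, scaled by C = -1/2. Verdict: Kummer (I3) matches (x = -1; c = 23/6 equals 1+a-b for upper {-5/6, 2}: listed pattern). Sum: -17/24.

Key observation: t_0 = -1/2 here, and the lower running product (C = -1/2) is a rising factorial.
Step ratio: r(k) = (-1) * (k-5/6) (k+2) / [(k+23/6) (k+1)] ; factor over Q: parameters, x = (-1), and C = -1/2.


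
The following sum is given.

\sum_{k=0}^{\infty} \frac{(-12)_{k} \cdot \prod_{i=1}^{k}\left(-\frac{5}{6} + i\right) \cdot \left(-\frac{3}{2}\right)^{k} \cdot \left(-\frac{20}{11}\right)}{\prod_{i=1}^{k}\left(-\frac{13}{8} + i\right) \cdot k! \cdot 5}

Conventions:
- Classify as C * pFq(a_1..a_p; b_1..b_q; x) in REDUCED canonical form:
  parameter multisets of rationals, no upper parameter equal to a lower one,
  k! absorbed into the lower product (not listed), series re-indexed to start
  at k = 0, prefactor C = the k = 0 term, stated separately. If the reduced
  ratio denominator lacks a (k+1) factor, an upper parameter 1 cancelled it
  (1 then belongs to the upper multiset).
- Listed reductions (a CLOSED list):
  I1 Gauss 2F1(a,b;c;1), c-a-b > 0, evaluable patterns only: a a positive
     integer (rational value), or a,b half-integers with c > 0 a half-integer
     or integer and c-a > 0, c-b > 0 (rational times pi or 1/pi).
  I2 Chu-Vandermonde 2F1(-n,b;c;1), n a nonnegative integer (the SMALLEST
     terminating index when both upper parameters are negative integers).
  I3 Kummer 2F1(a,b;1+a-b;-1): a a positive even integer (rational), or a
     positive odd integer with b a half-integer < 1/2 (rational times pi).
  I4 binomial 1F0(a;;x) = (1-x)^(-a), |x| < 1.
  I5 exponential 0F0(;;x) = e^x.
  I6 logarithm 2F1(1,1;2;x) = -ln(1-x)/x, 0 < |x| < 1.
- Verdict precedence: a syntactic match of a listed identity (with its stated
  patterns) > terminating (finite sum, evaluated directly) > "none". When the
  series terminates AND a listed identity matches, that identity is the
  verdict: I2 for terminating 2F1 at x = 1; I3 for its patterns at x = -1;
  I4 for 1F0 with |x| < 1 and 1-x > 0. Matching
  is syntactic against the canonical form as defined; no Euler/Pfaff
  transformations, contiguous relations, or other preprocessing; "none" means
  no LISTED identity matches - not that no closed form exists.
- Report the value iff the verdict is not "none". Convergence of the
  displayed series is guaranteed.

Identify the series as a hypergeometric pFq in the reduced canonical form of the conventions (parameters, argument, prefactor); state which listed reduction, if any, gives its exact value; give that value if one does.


Canonical form: C = -\frac{4}{11} times 2F1 with upper {-12, \frac{1}{6}}, lower {-\frac{5}{8}}, x = -\frac{3}{2}. Verdict: terminating - the sum ends at index 12 because -12 is a negative integer; exact evaluation follows. Hence: \frac{123846025238545820}{1923279919011}.

Key observation: x = -\frac{3}{2} and the constant factors (C = -4/11, x = -3/2) combine into one prefactor.
Step ratio: r(k) = -\frac{3}{2} * (k-12) (k+\frac{1}{6}) / [(k-\frac{5}{8}) (k+1)] - rational in k, leading ratio -\frac{3}{2}; with t_0 = -\frac{4}{11}, classification follows.


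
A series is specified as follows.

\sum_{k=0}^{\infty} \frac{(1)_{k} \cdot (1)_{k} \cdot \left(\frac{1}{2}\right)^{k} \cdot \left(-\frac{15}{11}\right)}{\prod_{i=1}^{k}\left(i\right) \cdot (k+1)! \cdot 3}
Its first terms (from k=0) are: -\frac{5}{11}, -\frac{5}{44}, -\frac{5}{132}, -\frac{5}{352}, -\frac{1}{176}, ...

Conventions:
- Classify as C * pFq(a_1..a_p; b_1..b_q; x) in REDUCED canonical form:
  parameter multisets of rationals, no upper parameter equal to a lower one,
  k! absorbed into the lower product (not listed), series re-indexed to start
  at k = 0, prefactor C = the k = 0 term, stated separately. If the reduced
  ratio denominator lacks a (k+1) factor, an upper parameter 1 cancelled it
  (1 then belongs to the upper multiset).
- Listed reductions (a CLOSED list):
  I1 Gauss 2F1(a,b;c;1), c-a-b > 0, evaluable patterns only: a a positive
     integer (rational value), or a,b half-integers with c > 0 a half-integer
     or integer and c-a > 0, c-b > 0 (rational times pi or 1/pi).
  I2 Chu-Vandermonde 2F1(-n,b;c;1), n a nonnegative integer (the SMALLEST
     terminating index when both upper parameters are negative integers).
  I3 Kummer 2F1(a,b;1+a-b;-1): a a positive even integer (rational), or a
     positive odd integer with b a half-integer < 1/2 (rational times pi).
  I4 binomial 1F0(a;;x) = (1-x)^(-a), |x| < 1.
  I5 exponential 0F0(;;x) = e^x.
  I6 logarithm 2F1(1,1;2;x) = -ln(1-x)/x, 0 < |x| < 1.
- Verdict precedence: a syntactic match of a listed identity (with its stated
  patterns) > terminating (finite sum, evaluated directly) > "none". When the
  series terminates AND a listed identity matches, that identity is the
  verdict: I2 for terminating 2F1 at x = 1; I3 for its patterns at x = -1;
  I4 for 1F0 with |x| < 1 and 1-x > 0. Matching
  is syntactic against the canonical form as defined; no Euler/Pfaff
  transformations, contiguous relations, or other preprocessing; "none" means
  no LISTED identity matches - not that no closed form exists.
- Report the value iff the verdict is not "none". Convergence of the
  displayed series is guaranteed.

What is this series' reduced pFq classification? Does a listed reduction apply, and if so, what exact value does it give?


Prefactor -\frac{5}{11}, argument \frac{1}{2}: 2F1 with upper {1, 1} over lower {2}. Verdict at x = \frac{1}{2}: the I6 logarithm reduction matches (the logarithm: parameters (1,1;2), x = \frac{1}{2}). Exact value: \frac{10}{11} \cdot \ln\left(\frac{1}{2}\right).

Key step: x = \frac{1}{2} and the product of the first k integers (C = -5/11, x = 1/2) is k!.
Adjacent-term ratio: r(k) = \frac{1}{2} * (k+1) (k+1) / [(k+2) (k+1)] - rational in k, leading ratio \frac{1}{2}; with t_0 = -\frac{5}{11}, classification follows.


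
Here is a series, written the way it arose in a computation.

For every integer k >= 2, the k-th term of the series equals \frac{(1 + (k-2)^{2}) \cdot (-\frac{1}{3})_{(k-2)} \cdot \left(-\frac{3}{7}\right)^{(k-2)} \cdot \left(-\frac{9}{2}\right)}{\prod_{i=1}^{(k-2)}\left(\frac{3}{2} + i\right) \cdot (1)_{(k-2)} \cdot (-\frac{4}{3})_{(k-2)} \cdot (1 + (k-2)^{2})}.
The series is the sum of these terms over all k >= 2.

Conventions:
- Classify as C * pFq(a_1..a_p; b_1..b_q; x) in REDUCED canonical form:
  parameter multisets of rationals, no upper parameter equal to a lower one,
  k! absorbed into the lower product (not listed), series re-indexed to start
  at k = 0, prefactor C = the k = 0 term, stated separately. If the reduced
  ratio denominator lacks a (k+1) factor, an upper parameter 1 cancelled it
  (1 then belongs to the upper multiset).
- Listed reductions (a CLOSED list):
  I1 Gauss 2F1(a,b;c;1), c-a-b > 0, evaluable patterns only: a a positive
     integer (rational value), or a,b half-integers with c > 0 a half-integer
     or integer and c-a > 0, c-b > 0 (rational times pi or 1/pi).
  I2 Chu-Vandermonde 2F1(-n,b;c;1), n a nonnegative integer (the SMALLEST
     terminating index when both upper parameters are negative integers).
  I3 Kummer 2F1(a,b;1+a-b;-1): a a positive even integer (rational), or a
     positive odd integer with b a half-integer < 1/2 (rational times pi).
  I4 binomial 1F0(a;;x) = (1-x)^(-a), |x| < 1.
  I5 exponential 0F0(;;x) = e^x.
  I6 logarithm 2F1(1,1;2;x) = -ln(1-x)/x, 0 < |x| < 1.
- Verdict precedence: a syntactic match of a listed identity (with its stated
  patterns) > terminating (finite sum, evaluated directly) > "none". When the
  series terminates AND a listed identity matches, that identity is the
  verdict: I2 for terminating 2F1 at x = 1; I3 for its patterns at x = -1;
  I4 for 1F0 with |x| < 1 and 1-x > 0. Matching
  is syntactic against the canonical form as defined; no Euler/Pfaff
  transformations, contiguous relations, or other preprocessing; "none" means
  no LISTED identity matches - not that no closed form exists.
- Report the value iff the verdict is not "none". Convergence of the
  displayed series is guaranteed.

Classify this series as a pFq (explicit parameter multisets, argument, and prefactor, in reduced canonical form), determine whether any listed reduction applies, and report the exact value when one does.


x = -\frac{3}{7} here; the reduced form reads 1F2, upper {-\frac{1}{3}}, lower {-\frac{4}{3}, \frac{5}{2}}, C = -\frac{9}{2}. Verdict: none. No listed pattern accepts 1F2(-\frac{1}{3}; -\frac{4}{3}, \frac{5}{2}; -\frac{3}{7}).

Key observation: from the first term -\frac{9}{2}: (1)_k (C = -9/2, x = -3/7) is k! itself.
Adjacent-term ratio: r(k) = -\frac{3}{7} * (k-\frac{1}{3}) / [(k-\frac{4}{3}) (k+\frac{5}{2}) (k+1)] - rational; roots negated = parameters, x = -\frac{3}{7}, C = -\frac{9}{2}.


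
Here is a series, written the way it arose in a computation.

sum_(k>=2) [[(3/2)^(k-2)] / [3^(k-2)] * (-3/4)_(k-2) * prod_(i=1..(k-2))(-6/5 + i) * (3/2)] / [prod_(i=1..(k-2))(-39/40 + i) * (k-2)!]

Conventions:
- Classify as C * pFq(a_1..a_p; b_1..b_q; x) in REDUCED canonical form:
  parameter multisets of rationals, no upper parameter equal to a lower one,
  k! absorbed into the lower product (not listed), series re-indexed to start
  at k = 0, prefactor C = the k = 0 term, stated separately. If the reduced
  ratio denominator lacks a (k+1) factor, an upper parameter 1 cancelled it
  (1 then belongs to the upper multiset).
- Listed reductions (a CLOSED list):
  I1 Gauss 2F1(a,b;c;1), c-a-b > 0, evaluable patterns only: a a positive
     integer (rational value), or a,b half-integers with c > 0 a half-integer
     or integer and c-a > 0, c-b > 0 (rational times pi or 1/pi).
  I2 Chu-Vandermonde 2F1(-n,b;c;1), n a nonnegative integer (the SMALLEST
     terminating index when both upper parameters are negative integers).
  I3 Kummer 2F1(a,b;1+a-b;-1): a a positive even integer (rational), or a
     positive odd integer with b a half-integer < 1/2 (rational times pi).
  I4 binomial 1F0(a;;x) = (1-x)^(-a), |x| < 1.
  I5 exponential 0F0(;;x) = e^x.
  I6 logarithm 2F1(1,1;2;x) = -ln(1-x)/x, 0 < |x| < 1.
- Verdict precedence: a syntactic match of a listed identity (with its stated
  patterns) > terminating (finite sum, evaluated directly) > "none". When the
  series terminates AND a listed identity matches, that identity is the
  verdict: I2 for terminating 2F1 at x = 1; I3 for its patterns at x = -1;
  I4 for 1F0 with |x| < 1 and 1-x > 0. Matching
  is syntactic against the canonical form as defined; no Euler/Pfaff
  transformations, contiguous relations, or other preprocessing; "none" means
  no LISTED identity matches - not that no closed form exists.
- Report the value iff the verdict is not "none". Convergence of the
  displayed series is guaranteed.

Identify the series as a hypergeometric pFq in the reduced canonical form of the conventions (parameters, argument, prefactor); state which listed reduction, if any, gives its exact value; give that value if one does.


At argument 1/2: a 2F1 with upper {-3/4, -1/5}, lower {1/40}, scaled by C = 3/2. Verdict: none - at argument 1/2 the multisets {-3/4, -1/5} ; {1/40} match no listed identity.

Key step: with t_0 = 3/2, the lower running product (C = 3/2) is a rising factorial.
Adjacent-term ratio: r(k) = (1/2) * (k-3/4) (k-1/5) / [(k+1/40) (k+1)] - rational in k. x = (1/2); t_0 = 3/2; negate the roots.


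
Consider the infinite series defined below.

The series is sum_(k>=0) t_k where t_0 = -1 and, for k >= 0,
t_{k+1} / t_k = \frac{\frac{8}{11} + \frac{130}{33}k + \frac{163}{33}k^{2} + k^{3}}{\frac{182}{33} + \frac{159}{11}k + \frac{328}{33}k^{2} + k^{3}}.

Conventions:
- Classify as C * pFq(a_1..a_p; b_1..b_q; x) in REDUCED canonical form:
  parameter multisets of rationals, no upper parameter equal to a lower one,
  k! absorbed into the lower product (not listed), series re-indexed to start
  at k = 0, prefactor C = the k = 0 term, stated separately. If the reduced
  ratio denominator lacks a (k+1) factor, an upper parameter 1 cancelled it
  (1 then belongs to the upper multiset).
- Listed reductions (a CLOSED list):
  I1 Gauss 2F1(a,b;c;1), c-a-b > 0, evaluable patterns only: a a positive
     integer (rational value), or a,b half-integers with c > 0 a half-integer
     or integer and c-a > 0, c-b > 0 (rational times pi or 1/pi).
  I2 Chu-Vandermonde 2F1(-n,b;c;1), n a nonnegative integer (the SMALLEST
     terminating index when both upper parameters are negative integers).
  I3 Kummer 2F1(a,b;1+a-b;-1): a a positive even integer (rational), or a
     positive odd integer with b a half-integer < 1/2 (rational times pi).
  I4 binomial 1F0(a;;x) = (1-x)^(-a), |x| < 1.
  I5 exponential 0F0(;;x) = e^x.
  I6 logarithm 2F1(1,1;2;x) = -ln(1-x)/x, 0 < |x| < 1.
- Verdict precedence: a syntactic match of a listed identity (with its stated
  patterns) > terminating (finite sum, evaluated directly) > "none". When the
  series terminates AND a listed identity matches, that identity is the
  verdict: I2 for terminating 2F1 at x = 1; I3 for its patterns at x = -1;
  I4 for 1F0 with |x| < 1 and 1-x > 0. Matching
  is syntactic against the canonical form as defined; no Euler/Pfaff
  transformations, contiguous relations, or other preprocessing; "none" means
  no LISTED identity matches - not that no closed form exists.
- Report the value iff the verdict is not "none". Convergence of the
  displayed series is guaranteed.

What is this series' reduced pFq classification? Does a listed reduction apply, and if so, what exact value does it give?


This is -1 * 2F1(\frac{3}{11}, 4; \frac{91}{11}; 1) in reduced canonical form. Verdict (x = 1): Gauss's theorem (I1) applies (x = 1: the Gamma ratio telescopes since c-a-b = 4 > 0 and a = 4 in Z>0). Value: -\frac{125396}{102487}.

Key observation: t_0 being -1, the expanded ratio factors over Q; C = -1, x = 1, roots give parameters.
Adjacent-term ratio: r(k) = 1 * (k+\frac{3}{11}) (k+4) / [(k+\frac{91}{11}) (k+1)] - rational in k. x = 1; t_0 = -1; negate the roots.


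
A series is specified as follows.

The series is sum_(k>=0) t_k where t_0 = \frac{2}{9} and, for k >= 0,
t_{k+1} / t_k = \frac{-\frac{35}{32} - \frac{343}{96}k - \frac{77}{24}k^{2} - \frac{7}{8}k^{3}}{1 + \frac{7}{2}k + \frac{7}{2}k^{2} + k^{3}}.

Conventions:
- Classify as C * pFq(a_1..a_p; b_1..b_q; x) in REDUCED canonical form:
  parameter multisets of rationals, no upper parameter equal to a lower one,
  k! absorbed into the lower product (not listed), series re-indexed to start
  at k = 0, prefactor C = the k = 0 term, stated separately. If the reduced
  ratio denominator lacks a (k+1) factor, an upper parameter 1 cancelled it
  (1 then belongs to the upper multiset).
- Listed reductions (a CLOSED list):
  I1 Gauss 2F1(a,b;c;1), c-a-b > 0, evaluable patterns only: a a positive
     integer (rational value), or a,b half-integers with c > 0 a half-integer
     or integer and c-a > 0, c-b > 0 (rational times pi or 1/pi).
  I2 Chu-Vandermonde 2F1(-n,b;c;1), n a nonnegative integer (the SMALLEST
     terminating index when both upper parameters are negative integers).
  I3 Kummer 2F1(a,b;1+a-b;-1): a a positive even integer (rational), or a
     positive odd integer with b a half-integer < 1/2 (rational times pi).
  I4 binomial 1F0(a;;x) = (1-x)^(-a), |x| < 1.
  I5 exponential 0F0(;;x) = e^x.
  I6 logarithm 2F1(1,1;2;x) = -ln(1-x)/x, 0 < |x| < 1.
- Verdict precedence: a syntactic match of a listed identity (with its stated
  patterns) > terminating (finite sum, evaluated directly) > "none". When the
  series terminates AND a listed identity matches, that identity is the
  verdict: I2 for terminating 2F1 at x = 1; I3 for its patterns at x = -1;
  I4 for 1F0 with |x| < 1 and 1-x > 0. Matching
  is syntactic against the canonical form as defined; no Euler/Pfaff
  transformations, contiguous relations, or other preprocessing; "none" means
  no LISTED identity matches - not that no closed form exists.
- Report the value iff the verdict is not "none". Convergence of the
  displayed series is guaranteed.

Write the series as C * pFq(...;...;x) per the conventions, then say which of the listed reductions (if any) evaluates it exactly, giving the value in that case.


Canonical form: C = \frac{2}{9} times 2F1 with upper {\frac{3}{2}, \frac{5}{3}}, lower {2}, x = -\frac{7}{8}. Verdict: none. No listed pattern accepts 2F1(\frac{3}{2}, \frac{5}{3}; 2; -\frac{7}{8}).

Key observation: x = -\frac{7}{8} and roots of the ratio polynomials (C = 2/9, x = -7/8) are the negated parameters.
Term ratio: r(k) = -\frac{7}{8} * (k+\frac{3}{2}) (k+\frac{5}{3}) / [(k+2) (k+1)] - poly over poly, x = -\frac{7}{8} from leading terms; C = \frac{2}{9} at k = 0.
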